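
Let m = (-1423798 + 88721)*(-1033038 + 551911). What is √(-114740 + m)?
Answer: √642341477039 ≈ 8.0146e+5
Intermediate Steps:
m = 642341591779 (m = -1335077*(-481127) = 642341591779)
√(-114740 + m) = √(-114740 + 642341591779) = √642341477039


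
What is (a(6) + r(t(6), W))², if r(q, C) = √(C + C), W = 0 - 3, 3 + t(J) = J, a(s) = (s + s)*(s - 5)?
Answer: (12 + I*√6)² ≈ 138.0 + 58.788*I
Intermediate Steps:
a(s) = 2*s*(-5 + s) (a(s) = (2*s)*(-5 + s) = 2*s*(-5 + s))
t(J) = -3 + J
W = -3
r(q, C) = √2*√C (r(q, C) = √(2*C) = √2*√C)
(a(6) + r(t(6), W))² = (2*6*(-5 + 6) + √2*√(-3))² = (2*6*1 + √2*(I*√3))² = (12 + I*√6)²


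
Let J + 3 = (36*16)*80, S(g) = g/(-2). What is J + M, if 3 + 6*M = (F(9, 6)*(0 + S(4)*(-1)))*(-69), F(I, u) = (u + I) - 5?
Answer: 91693/2 ≈ 45847.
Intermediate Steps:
F(I, u) = -5 + I + u (F(I, u) = (I + u) - 5 = -5 + I + u)
S(g) = -g/2 (S(g) = g*(-1/2) = -g/2)
J = 46077 (J = -3 + (36*16)*80 = -3 + 576*80 = -3 + 46080 = 46077)
M = -461/2 (M = -1/2 + (((-5 + 9 + 6)*(0 - 1/2*4*(-1)))*(-69))/6 = -1/2 + ((10*(0 - 2*(-1)))*(-69))/6 = -1/2 + ((10*(0 + 2))*(-69))/6 = -1/2 + ((10*2)*(-69))/6 = -1/2 + (20*(-69))/6 = -1/2 + (1/6)*(-1380) = -1/2 - 230 = -461/2 ≈ -230.50)
J + M = 46077 - 461/2 = 91693/2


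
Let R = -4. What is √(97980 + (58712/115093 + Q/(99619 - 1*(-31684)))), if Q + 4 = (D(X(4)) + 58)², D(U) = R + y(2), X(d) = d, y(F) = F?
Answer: 2*√5594057543551943610374582/15112056179 ≈ 313.02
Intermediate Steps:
D(U) = -2 (D(U) = -4 + 2 = -2)
Q = 3132 (Q = -4 + (-2 + 58)² = -4 + 56² = -4 + 3136 = 3132)
√(97980 + (58712/115093 + Q/(99619 - 1*(-31684)))) = √(97980 + (58712/115093 + 3132/(99619 - 1*(-31684)))) = √(97980 + (58712*(1/115093) + 3132/(99619 + 31684))) = √(97980 + (58712/115093 + 3132/131303)) = √(97980 + 8069533012/15112056179) = √(1480687333951432/15112056179) = 2*√5594057543551943610374582/15112056179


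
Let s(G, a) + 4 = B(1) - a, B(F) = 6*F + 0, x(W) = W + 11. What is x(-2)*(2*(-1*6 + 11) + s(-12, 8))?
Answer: 36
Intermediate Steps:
x(W) = 11 + W
B(F) = 6*F
s(G, a) = 2 - a (s(G, a) = -4 + (6*1 - a) = -4 + (6 - a) = 2 - a)
x(-2)*(2*(-1*6 + 11) + s(-12, 8)) = (11 - 2)*(2*(-1*6 + 11) + (2 - 1*8)) = 9*(2*(-6 + 11) + (2 - 8)) = 9*(2*5 - 6) = 9*(10 - 6) = 9*4 = 36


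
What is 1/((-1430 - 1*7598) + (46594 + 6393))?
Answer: 1/43959 ≈ 2.2748e-5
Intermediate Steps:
1/((-1430 - 1*7598) + (46594 + 6393)) = 1/((-1430 - 7598) + 52987) = 1/(-9028 + 52987) = 1/43959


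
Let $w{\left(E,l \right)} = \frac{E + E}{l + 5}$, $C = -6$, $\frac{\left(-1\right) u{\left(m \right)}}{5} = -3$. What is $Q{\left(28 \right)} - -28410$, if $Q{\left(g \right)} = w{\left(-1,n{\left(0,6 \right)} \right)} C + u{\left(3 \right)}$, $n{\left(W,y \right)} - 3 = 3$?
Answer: $\frac{312687}{11} \approx 28426.0$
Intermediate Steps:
$u{\left(m \right)} = 15$ ($u{\left(m \right)} = \left(-5\right) \left(-3\right) = 15$)
$n{\left(W,y \right)} = 6$ ($n{\left(W,y \right)} = 3 + 3 = 6$)
$w{\left(E,l \right)} = \frac{2 E}{5 + l}$
$Q{\left(g \right)} = \frac{177}{11}$ ($Q{\left(g \right)} = 2 \left(-1\right) \frac{1}{5 + 6} \left(-6\right) + 15 = 2 \left(-1\right) \frac{1}{11} \left(-6\right) + 15 = \left(- \frac{2}{11}\right) \left(-6\right) + 15 = \frac{12}{11} + 15 = \frac{177}{11}$)
$Q{\left(28 \right)} - -28410 = \frac{177}{11} - -28410 = \frac{177}{11} + 28410 = \frac{312687}{11}$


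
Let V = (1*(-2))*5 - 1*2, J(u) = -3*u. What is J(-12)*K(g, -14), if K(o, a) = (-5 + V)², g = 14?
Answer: 10404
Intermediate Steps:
V = -12 (V = -2*5 - 2 = -10 - 2 = -12)
K(o, a) = 289 (K(o, a) = (-5 - 12)² = (-17)² = 289)
J(-12)*K(g, -14) = -3*(-12)*289 = 36*289 = 10404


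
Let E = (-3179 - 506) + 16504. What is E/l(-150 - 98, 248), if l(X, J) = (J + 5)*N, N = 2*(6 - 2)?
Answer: 12819/2024 ≈ 6.3335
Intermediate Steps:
N = 8 (N = 2*4 = 8)
E = 12819 (E = -3685 + 16504 = 12819)
l(X, J) = 40 + 8*J (l(X, J) = (J + 5)*8 = (5 + J)*8 = 40 + 8*J)
E/l(-150 - 98, 248) = 12819/(40 + 8*248) = 12819/(40 + 1984) = 12819/2024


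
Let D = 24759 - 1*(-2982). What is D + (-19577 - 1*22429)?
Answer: -14265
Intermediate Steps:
D = 27741 (D = 24759 + 2982 = 27741)
D + (-19577 - 1*22429) = 27741 + (-19577 - 1*22429) = 27741 + (-19577 - 22429) = 27741 - 42006 = -14265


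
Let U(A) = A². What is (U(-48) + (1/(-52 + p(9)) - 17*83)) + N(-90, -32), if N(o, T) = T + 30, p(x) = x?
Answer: 38312/43 ≈ 890.98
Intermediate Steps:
N(o, T) = 30 + T
(U(-48) + (1/(-52 + p(9)) - 17*83)) + N(-90, -32) = ((-48)² + (1/(-52 + 9) - 17*83)) + (30 - 32) = (2304 + (1/(-43) - 1411)) - 2 = (2304 + (-1/43 - 1411)) - 2 = (2304 - 60674/43) - 2 = 38398/43 - 2 = 38312/43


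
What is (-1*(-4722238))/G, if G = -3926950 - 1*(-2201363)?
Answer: -4722238/1725587 ≈ -2.7366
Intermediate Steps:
G = -1725587 (G = -3926950 + 2201363 = -1725587)
(-1*(-4722238))/G = -1*(-4722238)/(-1725587) = 4722238*(-1/1725587) = -4722238/1725587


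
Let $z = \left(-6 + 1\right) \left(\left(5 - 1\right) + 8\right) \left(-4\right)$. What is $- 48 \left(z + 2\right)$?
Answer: $-11616$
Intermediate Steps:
$z = 240$ ($z = - 5 \left(4 + 8\right) \left(-4\right) = \left(-5\right) 12 \left(-4\right) = \left(-60\right) \left(-4\right) = 240$)
$- 48 \left(z + 2\right) = - 48 \left(240 + 2\right) = \left(-48\right) 242 = -11616$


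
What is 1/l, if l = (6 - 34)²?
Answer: 1/784 ≈ 0.0012755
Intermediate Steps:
l = 784 (l = (-28)² = 784)
1/l = 1/784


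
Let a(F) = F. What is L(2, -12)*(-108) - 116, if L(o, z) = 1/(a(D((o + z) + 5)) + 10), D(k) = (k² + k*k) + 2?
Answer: -3650/31 ≈ -117.74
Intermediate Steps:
D(k) = 2 + 2*k² (D(k) = (k² + k²) + 2 = 2*k² + 2 = 2 + 2*k²)
L(o, z) = 1/(12 + 2*(5 + o + z)²) (L(o, z) = 1/((2 + 2*((o + z) + 5)²) + 10) = 1/((2 + 2*(5 + o + z)²) + 10) = 1/(12 + 2*(5 + o + z)²))
L(2, -12)*(-108) - 116 = (1/(2*(6 + (5 + 2 - 12)²)))*(-108) - 116 = (1/(2*(6 + (-5)²)))*(-108) - 116 = (1/(2*(6 + 25)))*(-108) - 116 = ((½)/31)*(-108) - 116 = ((½)*(1/31))*(-108) - 116 = (1/62)*(-108) - 116 = -54/31 - 116 = -3650/31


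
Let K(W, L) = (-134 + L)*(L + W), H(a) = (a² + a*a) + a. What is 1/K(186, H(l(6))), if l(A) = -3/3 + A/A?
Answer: -1/24924 ≈ -4.0122e-5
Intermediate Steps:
l(A) = 0 (l(A) = -3*⅓ + 1 = -1 + 1 = 0)
H(a) = a + 2*a² (H(a) = (a² + a²) + a = 2*a² + a = a + 2*a²)
1/K(186, H(l(6))) = 1/((0*(1 + 2*0))² - 0*(1 + 2*0) - 134*186 + (0*(1 + 2*0))*186) = 1/((0*(1 + 0))² - 0*(1 + 0) - 24924 + (0*(1 + 0))*186) = 1/((0*1)² - 0 - 24924 + (0*1)*186) = 1/(0² - 134*0 - 24924 + 0*186) = 1/(0 + 0 - 24924 + 0) = 1/(-24924) = -1/24924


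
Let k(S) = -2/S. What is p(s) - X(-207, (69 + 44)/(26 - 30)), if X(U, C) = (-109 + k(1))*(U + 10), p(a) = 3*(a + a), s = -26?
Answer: -22023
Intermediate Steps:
p(a) = 6*a (p(a) = 3*(2*a) = 6*a)
X(U, C) = -1110 - 111*U (X(U, C) = (-109 - 2/1)*(U + 10) = (-109 - 2*1)*(10 + U) = (-109 - 2)*(10 + U) = -111*(10 + U) = -1110 - 111*U)
p(s) - X(-207, (69 + 44)/(26 - 30)) = 6*(-26) - (-1110 - 111*(-207)) = -156 - (-1110 + 22977) = -156 - 1*21867 = -156 - 21867 = -22023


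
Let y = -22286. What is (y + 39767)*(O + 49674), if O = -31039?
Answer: 325758435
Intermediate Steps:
(y + 39767)*(O + 49674) = (-22286 + 39767)*(-31039 + 49674) = 17481*18635 = 325758435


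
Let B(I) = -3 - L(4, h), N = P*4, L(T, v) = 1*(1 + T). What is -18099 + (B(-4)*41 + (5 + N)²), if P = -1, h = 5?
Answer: -18426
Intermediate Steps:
L(T, v) = 1 + T
N = -4 (N = -1*4 = -4)
B(I) = -8 (B(I) = -3 - (1 + 4) = -3 - 1*5 = -3 - 5 = -8)
-18099 + (B(-4)*41 + (5 + N)²) = -18099 + (-8*41 + (5 - 4)²) = -18099 + (-328 + 1²) = -18099 + (-328 + 1) = -18099 - 327 = -18426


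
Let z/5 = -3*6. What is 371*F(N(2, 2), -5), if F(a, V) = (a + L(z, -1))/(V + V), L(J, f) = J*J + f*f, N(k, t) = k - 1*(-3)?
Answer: -1503663/5 ≈ -3.0073e+5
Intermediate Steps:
N(k, t) = 3 + k (N(k, t) = k + 3 = 3 + k)
z = -90 (z = 5*(-3*6) = 5*(-18) = -90)
L(J, f) = J² + f²
F(a, V) = (8101 + a)/(2*V) (F(a, V) = (a + ((-90)² + (-1)²))/(V + V) = (a + (8100 + 1))/((2*V)) = (a + 8101)*(1/(2*V)) = (8101 + a)*(1/(2*V)) = (8101 + a)/(2*V))
371*F(N(2, 2), -5) = 371*((½)*(8101 + (3 + 2))/(-5)) = 371*((½)*(-⅕)*(8101 + 5)) = 371*((½)*(-⅕)*8106) = 371*(-4053/5) = -1503663/5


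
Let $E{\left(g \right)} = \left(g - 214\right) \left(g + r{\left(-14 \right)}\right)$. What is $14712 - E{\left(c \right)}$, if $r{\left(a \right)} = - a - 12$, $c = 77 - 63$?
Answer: $17912$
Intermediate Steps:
$c = 14$
$r{\left(a \right)} = -12 - a$
$E{\left(g \right)} = \left(-214 + g\right) \left(2 + g\right)$ ($E{\left(g \right)} = \left(g - 214\right) \left(g - -2\right) = \left(-214 + g\right) \left(g + \left(-12 + 14\right)\right) = \left(-214 + g\right) \left(g + 2\right) = \left(-214 + g\right) \left(2 + g\right)$)
$14712 - E{\left(c \right)} = 14712 - \left(-428 + 14^{2} - 2968\right) = 14712 - \left(-428 + 196 - 2968\right) = 14712 - -3200 = 14712 + 3200 = 17912$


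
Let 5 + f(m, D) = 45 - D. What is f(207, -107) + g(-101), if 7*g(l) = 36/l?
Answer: 103893/707 ≈ 146.95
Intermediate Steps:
f(m, D) = 40 - D (f(m, D) = -5 + (45 - D) = 40 - D)
g(l) = 36/(7*l) (g(l) = (36/l)/7 = 36/(7*l))
f(207, -107) + g(-101) = (40 - 1*(-107)) + (36/7)/(-101) = (40 + 107) + (36/7)*(-1/101) = 147 - 36/707 = 103893/707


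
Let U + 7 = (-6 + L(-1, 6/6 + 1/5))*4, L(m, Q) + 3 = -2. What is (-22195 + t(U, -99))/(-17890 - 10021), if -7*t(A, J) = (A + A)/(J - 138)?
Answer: 12273869/15434783 ≈ 0.79521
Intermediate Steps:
L(m, Q) = -5 (L(m, Q) = -3 - 2 = -5)
U = -51 (U = -7 + (-6 - 5)*4 = -7 - 11*4 = -7 - 44 = -51)
t(A, J) = -2*A/(7*(-138 + J)) (t(A, J) = -(A + A)/(7*(J - 138)) = -2*A/(7*(-138 + J)))
(-22195 + t(U, -99))/(-17890 - 10021) = (-22195 - 2*(-51)/(-966 + 7*(-99)))/(-17890 - 10021) = (-22195 - 2*(-51)/(-966 - 693))/(-27911) = (-22195 - 2*(-51)/(-1659))*(-1/27911) = (-22195 - 2*(-51)*(-1/1659))*(-1/27911) = (-22195 - 34/553)*(-1/27911) = -12273869/553*(-1/27911) = 12273869/15434783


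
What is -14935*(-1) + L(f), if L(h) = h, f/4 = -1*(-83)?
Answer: 15267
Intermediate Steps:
f = 332 (f = 4*(-1*(-83)) = 4*83 = 332)
-14935*(-1) + L(f) = -14935*(-1) + 332 = 14935 + 332 = 15267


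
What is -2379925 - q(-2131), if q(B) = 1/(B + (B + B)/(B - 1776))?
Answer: -19804676779468/8321555 ≈ -2.3799e+6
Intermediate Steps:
q(B) = 1/(B + 2*B/(-1776 + B)) (q(B) = 1/(B + (2*B)/(-1776 + B)) = 1/(B + 2*B/(-1776 + B)))
-2379925 - q(-2131) = -2379925 - (-1776 - 2131)/((-2131)*(-1774 - 2131)) = -2379925 - (-1)*(-3907)/(2131*(-3905)) = -2379925 - (-1)*(-1)*(-3907)/(2131*3905) = -2379925 - 1*(-3907/8321555) = -2379925 + 3907/8321555 = -19804676779468/8321555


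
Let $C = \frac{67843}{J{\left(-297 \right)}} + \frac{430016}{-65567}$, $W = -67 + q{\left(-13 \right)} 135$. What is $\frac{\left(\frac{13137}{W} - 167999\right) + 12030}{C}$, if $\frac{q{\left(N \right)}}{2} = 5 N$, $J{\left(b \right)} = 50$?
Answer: $- \frac{9007984616433500}{77986251725677} \approx -115.51$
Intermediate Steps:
$q{\left(N \right)} = 10 N$ ($q{\left(N \right)} = 2 \cdot 5 N = 10 N$)
$W = -17617$ ($W = -67 + 10 \left(-13\right) 135 = -67 - 17550 = -17617$)
$C = \frac{4426761181}{3278350}$ ($C = \frac{67843}{50} + \frac{430016}{-65567} = 67843 \cdot \frac{1}{50} + 430016 \left(- \frac{1}{65567}\right) = \frac{67843}{50} - \frac{430016}{65567} = \frac{4426761181}{3278350} \approx 1350.3$)
$\frac{\left(\frac{13137}{W} - 167999\right) + 12030}{C} = \frac{\left(\frac{13137}{-17617} - 167999\right) + 12030}{\frac{4426761181}{3278350}} = \left(\left(13137 \left(- \frac{1}{17617}\right) - 167999\right) + 12030\right) \frac{3278350}{4426761181} = \left(\left(- \frac{13137}{17617} - 167999\right) + 12030\right) \frac{3278350}{4426761181} = \left(- \frac{2959651520}{17617} + 12030\right) \frac{3278350}{4426761181} = \left(- \frac{2747719010}{17617}\right) \frac{3278350}{4426761181} = - \frac{9007984616433500}{77986251725677}$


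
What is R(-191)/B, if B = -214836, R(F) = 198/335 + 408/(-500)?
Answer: 157/149937625 ≈ 1.0471e-6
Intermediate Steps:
R(F) = -1884/8375 (R(F) = 198*(1/335) + 408*(-1/500) = 198/335 - 102/125 = -1884/8375)
R(-191)/B = -1884/8375/(-214836) = -1884/8375*(-1/214836) = 157/149937625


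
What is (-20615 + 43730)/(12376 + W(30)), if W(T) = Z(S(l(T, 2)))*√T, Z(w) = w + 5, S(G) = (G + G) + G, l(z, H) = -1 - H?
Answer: 35758905/19145612 + 23115*√30/38291224 ≈ 1.8710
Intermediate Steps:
S(G) = 3*G (S(G) = 2*G + G = 3*G)
Z(w) = 5 + w
W(T) = -4*√T (W(T) = (5 + 3*(-1 - 1*2))*√T = (5 + 3*(-1 - 2))*√T = (5 + 3*(-3))*√T = (5 - 9)*√T = -4*√T)
(-20615 + 43730)/(12376 + W(30)) = (-20615 + 43730)/(12376 - 4*√30) = 23115/(12376 - 4*√30)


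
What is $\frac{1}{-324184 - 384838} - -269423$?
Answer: $\frac{191026834305}{709022} \approx 2.6942 \cdot 10^{5}$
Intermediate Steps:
$\frac{1}{-324184 - 384838} - -269423 = \frac{1}{-709022} + 269423 = - \frac{1}{709022} + 269423 = \frac{191026834305}{709022}$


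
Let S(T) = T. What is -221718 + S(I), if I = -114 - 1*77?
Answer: -221909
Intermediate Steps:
I = -191 (I = -114 - 77 = -191)
-221718 + S(I) = -221718 - 191 = -221909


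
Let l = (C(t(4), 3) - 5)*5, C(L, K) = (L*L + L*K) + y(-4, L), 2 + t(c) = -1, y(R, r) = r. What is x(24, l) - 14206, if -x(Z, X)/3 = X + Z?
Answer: -14158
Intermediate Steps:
t(c) = -3 (t(c) = -2 - 1 = -3)
C(L, K) = L + L**2 + K*L (C(L, K) = (L*L + L*K) + L = (L**2 + K*L) + L = L + L**2 + K*L)
l = -40 (l = (-3*(1 + 3 - 3) - 5)*5 = (-3*1 - 5)*5 = (-3 - 5)*5 = -8*5 = -40)
x(Z, X) = -3*X - 3*Z (x(Z, X) = -3*(X + Z) = -3*X - 3*Z)
x(24, l) - 14206 = (-3*(-40) - 3*24) - 14206 = (120 - 72) - 14206 = 48 - 14206 = -14158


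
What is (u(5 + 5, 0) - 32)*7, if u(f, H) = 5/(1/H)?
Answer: -224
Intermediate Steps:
u(f, H) = 5*H
(u(5 + 5, 0) - 32)*7 = (5*0 - 32)*7 = (0 - 32)*7 = -32*7 = -224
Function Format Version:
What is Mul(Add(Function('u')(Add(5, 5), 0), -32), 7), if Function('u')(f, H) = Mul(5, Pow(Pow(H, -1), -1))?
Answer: -224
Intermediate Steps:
Function('u')(f, H) = Mul(5, H)
Mul(Add(Function('u')(Add(5, 5), 0), -32), 7) = Mul(Add(Mul(5, 0), -32), 7) = Mul(Add(0, -32), 7) = Mul(-32, 7) = -224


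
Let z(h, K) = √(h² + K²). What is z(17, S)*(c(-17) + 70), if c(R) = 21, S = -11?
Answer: 91*√410 ≈ 1842.6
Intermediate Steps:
z(h, K) = √(K² + h²)
z(17, S)*(c(-17) + 70) = √((-11)² + 17²)*(21 + 70) = √(121 + 289)*91 = √410*91 = 91*√410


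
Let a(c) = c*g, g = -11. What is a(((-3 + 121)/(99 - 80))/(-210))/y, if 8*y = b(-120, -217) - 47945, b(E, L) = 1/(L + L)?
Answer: -321904/5930317335 ≈ -5.4281e-5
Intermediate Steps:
b(E, L) = 1/(2*L)
a(c) = -11*c (a(c) = c*(-11) = -11*c)
y = -20808131/3472 (y = ((1/2)/(-217) - 47945)/8 = ((1/2)*(-1/217) - 47945)/8 = (-1/434 - 47945)/8 = (1/8)*(-20808131/434) = -20808131/3472 ≈ -5993.1)
a(((-3 + 121)/(99 - 80))/(-210))/y = (-11*(-3 + 121)/(99 - 80)/(-210))/(-20808131/3472) = -11*118/19*(-1)/210*(-3472/20808131) = -11*118*(1/19)*(-1)/210*(-3472/20808131) = -1298*(-1)/(19*210)*(-3472/20808131) = -11*(-59/1995)*(-3472/20808131) = (649/1995)*(-3472/20808131) = -321904/5930317335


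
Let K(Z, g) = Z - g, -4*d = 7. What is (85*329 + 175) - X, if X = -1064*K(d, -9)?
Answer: 35854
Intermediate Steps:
d = -7/4 (d = -¼*7 = -7/4 ≈ -1.7500)
X = -7714 (X = -1064*(-7/4 - 1*(-9)) = -1064*(-7/4 + 9) = -1064*29/4 = -7714)
(85*329 + 175) - X = (85*329 + 175) - 1*(-7714) = (27965 + 175) + 7714 = 28140 + 7714 = 35854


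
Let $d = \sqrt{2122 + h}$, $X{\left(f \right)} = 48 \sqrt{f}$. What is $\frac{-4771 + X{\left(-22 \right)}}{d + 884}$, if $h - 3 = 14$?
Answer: $- \frac{4217564}{779317} + \frac{4771 \sqrt{2139}}{779317} - \frac{48 i \sqrt{47058}}{779317} + \frac{42432 i \sqrt{22}}{779317} \approx -5.1287 + 0.24202 i$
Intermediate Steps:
$h = 17$ ($h = 3 + 14 = 17$)
$d = \sqrt{2139}$ ($d = \sqrt{2122 + 17} = \sqrt{2139} \approx 46.249$)
$\frac{-4771 + X{\left(-22 \right)}}{d + 884} = \frac{-4771 + 48 \sqrt{-22}}{\sqrt{2139} + 884} = \frac{-4771 + 48 i \sqrt{22}}{884 + \sqrt{2139}}$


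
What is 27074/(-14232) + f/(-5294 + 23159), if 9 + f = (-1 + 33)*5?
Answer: -80254663/42375780 ≈ -1.8939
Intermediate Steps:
f = 151 (f = -9 + (-1 + 33)*5 = -9 + 32*5 = -9 + 160 = 151)
27074/(-14232) + f/(-5294 + 23159) = 27074/(-14232) + 151/(-5294 + 23159) = 27074*(-1/14232) + 151/17865 = -13537/7116 + 151*(1/17865) = -13537/7116 + 151/17865 = -80254663/42375780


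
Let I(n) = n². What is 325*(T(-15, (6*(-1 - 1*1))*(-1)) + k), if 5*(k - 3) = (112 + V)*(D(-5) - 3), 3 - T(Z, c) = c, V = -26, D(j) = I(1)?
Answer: -13130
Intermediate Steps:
D(j) = 1 (D(j) = 1² = 1)
T(Z, c) = 3 - c
k = -157/5 (k = 3 + ((112 - 26)*(1 - 3))/5 = 3 + (86*(-2))/5 = 3 + (⅕)*(-172) = 3 - 172/5 = -157/5 ≈ -31.400)
325*(T(-15, (6*(-1 - 1*1))*(-1)) + k) = 325*((3 - 6*(-1 - 1*1)*(-1)) - 157/5) = 325*((3 - 6*(-1 - 1)*(-1)) - 157/5) = 325*((3 - 6*(-2)*(-1)) - 157/5) = 325*((3 - (-12)*(-1)) - 157/5) = 325*((3 - 1*12) - 157/5) = 325*((3 - 12) - 157/5) = 325*(-9 - 157/5) = 325*(-202/5) = -13130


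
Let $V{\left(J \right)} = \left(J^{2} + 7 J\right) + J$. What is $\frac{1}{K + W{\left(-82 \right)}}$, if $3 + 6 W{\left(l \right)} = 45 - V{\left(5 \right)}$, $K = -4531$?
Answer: $- \frac{6}{27209} \approx -0.00022052$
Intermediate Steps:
$V{\left(J \right)} = J^{2} + 8 J$
$W{\left(l \right)} = - \frac{23}{6}$ ($W{\left(l \right)} = - \frac{1}{2} + \frac{45 - 5 \left(8 + 5\right)}{6} = - \frac{1}{2} + \frac{45 - 5 \cdot 13}{6} = - \frac{1}{2} + \frac{45 - 65}{6} = - \frac{1}{2} + \frac{1}{6} \left(-20\right) = - \frac{1}{2} - \frac{10}{3} = - \frac{23}{6}$)
$\frac{1}{K + W{\left(-82 \right)}} = \frac{1}{-4531 - \frac{23}{6}} = \frac{1}{- \frac{27209}{6}} = - \frac{6}{27209}$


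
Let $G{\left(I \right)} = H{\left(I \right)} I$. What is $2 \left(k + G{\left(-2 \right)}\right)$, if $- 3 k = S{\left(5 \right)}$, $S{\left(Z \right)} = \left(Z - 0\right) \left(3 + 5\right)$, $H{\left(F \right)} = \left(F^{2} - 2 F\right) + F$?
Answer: $- \frac{152}{3} \approx -50.667$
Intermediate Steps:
$H{\left(F \right)} = F^{2} - F$
$G{\left(I \right)} = I^{2} \left(-1 + I\right)$ ($G{\left(I \right)} = I \left(-1 + I\right) I = I^{2} \left(-1 + I\right)$)
$S{\left(Z \right)} = 8 Z$ ($S{\left(Z \right)} = \left(Z + \left(-5 + 5\right)\right) 8 = \left(Z + 0\right) 8 = Z 8 = 8 Z$)
$k = - \frac{40}{3}$ ($k = - \frac{8 \cdot 5}{3} = \left(- \frac{1}{3}\right) 40 = - \frac{40}{3} \approx -13.333$)
$2 \left(k + G{\left(-2 \right)}\right) = 2 \left(- \frac{40}{3} + \left(-2\right)^{2} \left(-1 - 2\right)\right) = 2 \left(- \frac{40}{3} + 4 \left(-3\right)\right) = 2 \left(- \frac{40}{3} - 12\right) = 2 \left(- \frac{76}{3}\right) = - \frac{152}{3}$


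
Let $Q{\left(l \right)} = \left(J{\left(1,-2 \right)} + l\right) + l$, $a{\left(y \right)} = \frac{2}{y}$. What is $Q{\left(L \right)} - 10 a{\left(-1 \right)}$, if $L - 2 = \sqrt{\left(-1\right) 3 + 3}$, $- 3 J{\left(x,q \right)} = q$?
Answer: $\frac{74}{3} \approx 24.667$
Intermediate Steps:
$J{\left(x,q \right)} = - \frac{q}{3}$
$L = 2$ ($L = 2 + \sqrt{\left(-1\right) 3 + 3} = 2 + \sqrt{-3 + 3} = 2 + \sqrt{0} = 2 + 0 = 2$)
$Q{\left(l \right)} = \frac{2}{3} + 2 l$ ($Q{\left(l \right)} = \left(\left(- \frac{1}{3}\right) \left(-2\right) + l\right) + l = \left(\frac{2}{3} + l\right) + l = \frac{2}{3} + 2 l$)
$Q{\left(L \right)} - 10 a{\left(-1 \right)} = \left(\frac{2}{3} + 2 \cdot 2\right) - 10 \frac{2}{-1} = \left(\frac{2}{3} + 4\right) - 10 \cdot 2 \left(-1\right) = \frac{14}{3} - -20 = \frac{14}{3} + 20 = \frac{74}{3}$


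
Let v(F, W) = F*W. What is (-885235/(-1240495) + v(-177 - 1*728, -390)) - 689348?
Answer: -83459830355/248099 ≈ -3.3640e+5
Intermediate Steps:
(-885235/(-1240495) + v(-177 - 1*728, -390)) - 689348 = (-885235/(-1240495) + (-177 - 1*728)*(-390)) - 689348 = (-885235*(-1/1240495) + (-177 - 728)*(-390)) - 689348 = (177047/248099 - 905*(-390)) - 689348 = (177047/248099 + 352950) - 689348 = 87566719097/248099 - 689348 = -83459830355/248099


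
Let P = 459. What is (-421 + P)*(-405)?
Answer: -15390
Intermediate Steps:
(-421 + P)*(-405) = (-421 + 459)*(-405) = 38*(-405) = -15390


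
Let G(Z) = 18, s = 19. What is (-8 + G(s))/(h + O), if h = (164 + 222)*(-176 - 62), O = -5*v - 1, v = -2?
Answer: -10/91859 ≈ -0.00010886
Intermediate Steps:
O = 9 (O = -5*(-2) - 1 = 10 - 1 = 9)
h = -91868 (h = 386*(-238) = -91868)
(-8 + G(s))/(h + O) = (-8 + 18)/(-91868 + 9) = 10/(-91859) = 10*(-1/91859) = -10/91859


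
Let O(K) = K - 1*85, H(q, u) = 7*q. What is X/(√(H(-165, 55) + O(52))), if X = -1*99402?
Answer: 16567*I*√33/33 ≈ 2883.9*I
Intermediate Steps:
O(K) = -85 + K (O(K) = K - 85 = -85 + K)
X = -99402
X/(√(H(-165, 55) + O(52))) = -99402/√(7*(-165) + (-85 + 52)) = -99402/√(-1155 - 33) = -99402*(-I*√33/198) = -(-16567)*I*√33/33 = 16567*I*√33/33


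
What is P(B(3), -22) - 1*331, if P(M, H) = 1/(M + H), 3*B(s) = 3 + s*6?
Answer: -4966/15 ≈ -331.07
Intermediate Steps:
B(s) = 1 + 2*s (B(s) = (3 + s*6)/3 = (3 + 6*s)/3 = 1 + 2*s)
P(M, H) = 1/(H + M)
P(B(3), -22) - 1*331 = 1/(-22 + (1 + 2*3)) - 1*331 = 1/(-22 + (1 + 6)) - 331 = 1/(-22 + 7) - 331 = 1/(-15) - 331 = -1/15 - 331 = -4966/15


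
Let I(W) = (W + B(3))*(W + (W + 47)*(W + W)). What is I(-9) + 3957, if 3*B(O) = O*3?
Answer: 8115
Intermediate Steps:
B(O) = O (B(O) = (O*3)/3 = (3*O)/3 = O)
I(W) = (3 + W)*(W + 2*W*(47 + W)) (I(W) = (W + 3)*(W + (W + 47)*(W + W)) = (3 + W)*(W + (47 + W)*(2*W)) = (3 + W)*(W + 2*W*(47 + W)))
I(-9) + 3957 = -9*(285 + 2*(-9)**2 + 101*(-9)) + 3957 = -9*(285 + 2*81 - 909) + 3957 = -9*(285 + 162 - 909) + 3957 = -9*(-462) + 3957 = 4158 + 3957 = 8115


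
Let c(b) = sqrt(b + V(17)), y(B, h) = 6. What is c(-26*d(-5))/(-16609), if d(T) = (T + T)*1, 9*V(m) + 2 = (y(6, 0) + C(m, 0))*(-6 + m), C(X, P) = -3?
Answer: -sqrt(2371)/49827 ≈ -0.00097724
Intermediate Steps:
V(m) = -20/9 + m/3 (V(m) = -2/9 + ((6 - 3)*(-6 + m))/9 = -2/9 + (3*(-6 + m))/9 = -2/9 + (-18 + 3*m)/9 = -2/9 + (-2 + m/3) = -20/9 + m/3)
d(T) = 2*T (d(T) = (2*T)*1 = 2*T)
c(b) = sqrt(31/9 + b) (c(b) = sqrt(b + (-20/9 + (1/3)*17)) = sqrt(b + (-20/9 + 17/3)) = sqrt(b + 31/9) = sqrt(31/9 + b))
c(-26*d(-5))/(-16609) = (sqrt(31 + 9*(-52*(-5)))/3)/(-16609) = (sqrt(31 + 9*(-26*(-10)))/3)*(-1/16609) = (sqrt(31 + 9*260)/3)*(-1/16609) = (sqrt(31 + 2340)/3)*(-1/16609) = (sqrt(2371)/3)*(-1/16609) = -sqrt(2371)/49827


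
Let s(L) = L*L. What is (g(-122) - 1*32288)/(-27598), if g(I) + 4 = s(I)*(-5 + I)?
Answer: 961280/13799 ≈ 69.663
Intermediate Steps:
s(L) = L²
g(I) = -4 + I²*(-5 + I)
(g(-122) - 1*32288)/(-27598) = ((-4 + (-122)³ - 5*(-122)²) - 1*32288)/(-27598) = ((-4 - 1815848 - 5*14884) - 32288)*(-1/27598) = ((-4 - 1815848 - 74420) - 32288)*(-1/27598) = (-1890272 - 32288)*(-1/27598) = -1922560*(-1/27598) = 961280/13799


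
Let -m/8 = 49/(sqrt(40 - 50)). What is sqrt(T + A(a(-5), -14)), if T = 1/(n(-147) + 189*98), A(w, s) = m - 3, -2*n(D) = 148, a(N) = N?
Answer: sqrt(-1595261975 + 20845133120*I*sqrt(10))/23060 ≈ 7.7781 + 7.9686*I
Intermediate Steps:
n(D) = -74 (n(D) = -1/2*148 = -74)
m = 196*I*sqrt(10)/5 (m = -392/(sqrt(40 - 50)) = -392/(sqrt(-10)) = -392/(I*sqrt(10)) = -392*(-I*sqrt(10)/10) = -(-196)*I*sqrt(10)/5 = 196*I*sqrt(10)/5 ≈ 123.96*I)
A(w, s) = -3 + 196*I*sqrt(10)/5 (A(w, s) = 196*I*sqrt(10)/5 - 3 = -3 + 196*I*sqrt(10)/5)
T = 1/18448 (T = 1/(-74 + 189*98) = 1/(-74 + 18522) = 1/18448 ≈ 5.4206e-5)
sqrt(T + A(a(-5), -14)) = sqrt(1/18448 + (-3 + 196*I*sqrt(10)/5)) = sqrt(-55343/18448 + 196*I*sqrt(10)/5)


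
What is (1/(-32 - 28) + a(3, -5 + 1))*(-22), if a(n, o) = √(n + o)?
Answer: 11/30 - 22*I ≈ 0.36667 - 22.0*I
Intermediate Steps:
(1/(-32 - 28) + a(3, -5 + 1))*(-22) = (1/(-32 - 28) + √(3 + (-5 + 1)))*(-22) = (1/(-60) + √(3 - 4))*(-22) = (-1/60 + √(-1))*(-22) = (-1/60 + I)*(-22) = 11/30 - 22*I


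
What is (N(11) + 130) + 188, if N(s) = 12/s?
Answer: 3510/11 ≈ 319.09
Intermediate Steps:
(N(11) + 130) + 188 = (12/11 + 130) + 188 = 1442/11 + 188 = 3510/11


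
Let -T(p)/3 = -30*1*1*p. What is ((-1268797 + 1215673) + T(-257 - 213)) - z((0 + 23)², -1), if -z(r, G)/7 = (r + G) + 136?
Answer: -90776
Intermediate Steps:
T(p) = 90*p (T(p) = -(-90)*(1*1)*p = -(-90)*1*p = -(-90)*p = 90*p)
z(r, G) = -952 - 7*G - 7*r (z(r, G) = -7*((r + G) + 136) = -7*((G + r) + 136) = -7*(136 + G + r) = -952 - 7*G - 7*r)
((-1268797 + 1215673) + T(-257 - 213)) - z((0 + 23)², -1) = ((-1268797 + 1215673) + 90*(-257 - 213)) - (-952 - 7*(-1) - 7*(0 + 23)²) = (-53124 + 90*(-470)) - (-952 + 7 - 7*23²) = (-53124 - 42300) - (-952 + 7 - 7*529) = -95424 - (-952 + 7 - 3703) = -95424 - 1*(-4648) = -95424 + 4648 = -90776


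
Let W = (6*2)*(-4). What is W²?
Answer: 2304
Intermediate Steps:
W = -48 (W = 12*(-4) = -48)
W² = (-48)² = 2304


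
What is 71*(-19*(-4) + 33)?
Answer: 7739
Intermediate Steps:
71*(-19*(-4) + 33) = 71*(76 + 33) = 71*109 = 7739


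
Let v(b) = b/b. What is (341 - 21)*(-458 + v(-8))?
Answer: -146240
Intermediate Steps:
v(b) = 1
(341 - 21)*(-458 + v(-8)) = (341 - 21)*(-458 + 1) = 320*(-457) = -146240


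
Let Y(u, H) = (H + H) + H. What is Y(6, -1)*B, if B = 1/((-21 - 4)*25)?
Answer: 3/625 ≈ 0.0048000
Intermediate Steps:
Y(u, H) = 3*H (Y(u, H) = 2*H + H = 3*H)
B = -1/625 (B = 1/(-25*25) = 1/(-625) = -1/625 ≈ -0.0016000)
Y(6, -1)*B = (3*(-1))*(-1/625) = -3*(-1/625) = 3/625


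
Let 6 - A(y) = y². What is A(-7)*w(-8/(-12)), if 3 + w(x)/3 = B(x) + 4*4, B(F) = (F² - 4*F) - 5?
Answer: -2236/3 ≈ -745.33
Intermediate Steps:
B(F) = -5 + F² - 4*F
w(x) = 24 - 12*x + 3*x² (w(x) = -9 + 3*((-5 + x² - 4*x) + 4*4) = -9 + 3*((-5 + x² - 4*x) + 16) = -9 + 3*(11 + x² - 4*x) = -9 + (33 - 12*x + 3*x²) = 24 - 12*x + 3*x²)
A(y) = 6 - y²
A(-7)*w(-8/(-12)) = (6 - 1*(-7)²)*(24 - (-96)/(-12) + 3*(-8/(-12))²) = (6 - 1*49)*(24 - (-96)*(-1)/12 + 3*(-8*(-1/12))²) = (6 - 49)*(24 - 12*⅔ + 3*(⅔)²) = -43*(24 - 8 + 3*(4/9)) = -43*(24 - 8 + 4/3) = -43*52/3 = -2236/3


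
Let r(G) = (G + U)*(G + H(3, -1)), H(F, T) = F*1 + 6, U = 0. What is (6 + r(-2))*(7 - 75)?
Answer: 544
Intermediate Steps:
H(F, T) = 6 + F (H(F, T) = F + 6 = 6 + F)
r(G) = G*(9 + G) (r(G) = (G + 0)*(G + (6 + 3)) = G*(G + 9) = G*(9 + G))
(6 + r(-2))*(7 - 75) = (6 - 2*(9 - 2))*(7 - 75) = (6 - 2*7)*(-68) = (6 - 14)*(-68) = -8*(-68) = 544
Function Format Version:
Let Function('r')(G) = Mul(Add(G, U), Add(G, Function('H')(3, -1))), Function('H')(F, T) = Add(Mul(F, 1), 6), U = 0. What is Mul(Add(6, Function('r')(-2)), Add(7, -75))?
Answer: 544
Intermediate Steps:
Function('H')(F, T) = Add(6, F) (Function('H')(F, T) = Add(F, 6) = Add(6, F))
Function('r')(G) = Mul(G, Add(9, G)) (Function('r')(G) = Mul(Add(G, 0), Add(G, Add(6, 3))) = Mul(G, Add(G, 9)) = Mul(G, Add(9, G)))
Mul(Add(6, Function('r')(-2)), Add(7, -75)) = Mul(Add(6, Mul(-2, Add(9, -2))), Add(7, -75)) = Mul(Add(6, Mul(-2, 7)), -68) = Mul(Add(6, -14), -68) = Mul(-8, -68) = 544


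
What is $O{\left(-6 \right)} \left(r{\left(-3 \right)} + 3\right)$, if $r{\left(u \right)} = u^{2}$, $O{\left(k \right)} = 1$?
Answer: $12$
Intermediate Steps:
$O{\left(-6 \right)} \left(r{\left(-3 \right)} + 3\right) = 1 \left(\left(-3\right)^{2} + 3\right) = 1 \left(9 + 3\right) = 1 \cdot 12 = 12$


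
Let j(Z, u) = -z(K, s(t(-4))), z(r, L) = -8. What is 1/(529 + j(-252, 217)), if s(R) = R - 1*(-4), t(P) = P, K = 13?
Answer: 1/537 ≈ 0.0018622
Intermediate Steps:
s(R) = 4 + R (s(R) = R + 4 = 4 + R)
j(Z, u) = 8 (j(Z, u) = -1*(-8) = 8)
1/(529 + j(-252, 217)) = 1/(529 + 8) = 1/537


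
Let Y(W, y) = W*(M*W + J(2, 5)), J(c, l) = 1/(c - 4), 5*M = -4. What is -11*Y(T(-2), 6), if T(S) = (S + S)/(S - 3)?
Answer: 1254/125 ≈ 10.032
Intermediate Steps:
M = -⅘ (M = (⅕)*(-4) = -⅘ ≈ -0.80000)
J(c, l) = 1/(-4 + c)
T(S) = 2*S/(-3 + S) (T(S) = (2*S)/(-3 + S) = 2*S/(-3 + S))
Y(W, y) = W*(-½ - 4*W/5) (Y(W, y) = W*(-4*W/5 + 1/(-4 + 2)) = W*(-4*W/5 + 1/(-2)) = W*(-4*W/5 - ½) = W*(-½ - 4*W/5))
-11*Y(T(-2), 6) = -(-11)*2*(-2)/(-3 - 2)*(5 + 8*(2*(-2)/(-3 - 2)))/10 = -(-11)*2*(-2)/(-5)*(5 + 8*(2*(-2)/(-5)))/10 = -(-11)*2*(-2)*(-⅕)*(5 + 8*(2*(-2)*(-⅕)))/10 = -(-11)*4*(5 + 8*(⅘))/(10*5) = -(-11)*4*(5 + 32/5)/(10*5) = -(-11)*4*57/(10*5*5) = -11*(-114/125) = 1254/125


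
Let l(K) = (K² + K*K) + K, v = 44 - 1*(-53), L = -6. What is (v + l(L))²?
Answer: 26569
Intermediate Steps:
v = 97 (v = 44 + 53 = 97)
l(K) = K + 2*K² (l(K) = (K² + K²) + K = 2*K² + K = K + 2*K²)
(v + l(L))² = (97 - 6*(1 + 2*(-6)))² = (97 - 6*(1 - 12))² = (97 - 6*(-11))² = (97 + 66)² = 163² = 26569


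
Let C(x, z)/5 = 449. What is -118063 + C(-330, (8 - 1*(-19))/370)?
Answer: -115818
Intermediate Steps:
C(x, z) = 2245 (C(x, z) = 5*449 = 2245)
-118063 + C(-330, (8 - 1*(-19))/370) = -118063 + 2245 = -115818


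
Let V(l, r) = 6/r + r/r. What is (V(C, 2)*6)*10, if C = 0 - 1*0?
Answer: 240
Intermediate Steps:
C = 0 (C = 0 + 0 = 0)
V(l, r) = 1 + 6/r (V(l, r) = 6/r + 1 = 1 + 6/r)
(V(C, 2)*6)*10 = (((6 + 2)/2)*6)*10 = (((½)*8)*6)*10 = (4*6)*10 = 24*10 = 240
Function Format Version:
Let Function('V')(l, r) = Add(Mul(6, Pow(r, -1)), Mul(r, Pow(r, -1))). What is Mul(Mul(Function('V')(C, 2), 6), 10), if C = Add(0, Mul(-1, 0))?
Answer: 240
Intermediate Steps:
C = 0 (C = Add(0, 0) = 0)
Function('V')(l, r) = Add(1, Mul(6, Pow(r, -1))) (Function('V')(l, r) = Add(Mul(6, Pow(r, -1)), 1) = Add(1, Mul(6, Pow(r, -1))))
Mul(Mul(Function('V')(C, 2), 6), 10) = Mul(Mul(Mul(Pow(2, -1), Add(6, 2)), 6), 10) = Mul(Mul(Mul(Rational(1, 2), 8), 6), 10) = Mul(Mul(4, 6), 10) = Mul(24, 10) = 240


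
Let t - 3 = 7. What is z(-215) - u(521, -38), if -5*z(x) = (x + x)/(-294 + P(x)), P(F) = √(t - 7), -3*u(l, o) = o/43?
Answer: -2182030/3716619 - 86*√3/86433 ≈ -0.58882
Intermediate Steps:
t = 10 (t = 3 + 7 = 10)
u(l, o) = -o/129 (u(l, o) = -o/(3*43) = -o/129)
P(F) = √3 (P(F) = √(10 - 7) = √3)
z(x) = -2*x/(5*(-294 + √3)) (z(x) = -(x + x)/(5*(-294 + √3)) = -2*x/(5*(-294 + √3)))
z(-215) - u(521, -38) = ((196/144055)*(-215) + (2/432165)*(-215)*√3) - (-1)*(-38)/129 = (-8428/28811 - 86*√3/86433) - 1*38/129 = (-8428/28811 - 86*√3/86433) - 38/129 = -2182030/3716619 - 86*√3/86433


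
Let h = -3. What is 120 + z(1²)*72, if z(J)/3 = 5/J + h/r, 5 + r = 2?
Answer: 1416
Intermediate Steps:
r = -3 (r = -5 + 2 = -3)
z(J) = 3 + 15/J (z(J) = 3*(5/J - 3/(-3)) = 3*(5/J - 3*(-⅓)) = 3*(5/J + 1) = 3*(1 + 5/J) = 3 + 15/J)
120 + z(1²)*72 = 120 + (3 + 15/(1²))*72 = 120 + (3 + 15/1)*72 = 120 + (3 + 15*1)*72 = 120 + (3 + 15)*72 = 120 + 18*72 = 120 + 1296 = 1416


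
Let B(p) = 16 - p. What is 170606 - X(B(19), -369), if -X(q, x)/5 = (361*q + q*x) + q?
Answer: 170711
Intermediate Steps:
X(q, x) = -1810*q - 5*q*x (X(q, x) = -5*((361*q + q*x) + q) = -5*(362*q + q*x) = -1810*q - 5*q*x)
170606 - X(B(19), -369) = 170606 - (-5)*(16 - 1*19)*(362 - 369) = 170606 - (-5)*(16 - 19)*(-7) = 170606 - (-5)*(-3)*(-7) = 170606 - 1*(-105) = 170606 + 105 = 170711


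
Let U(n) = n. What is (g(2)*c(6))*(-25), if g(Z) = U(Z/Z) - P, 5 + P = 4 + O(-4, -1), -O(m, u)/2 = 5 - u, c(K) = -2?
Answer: 700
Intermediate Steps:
O(m, u) = -10 + 2*u (O(m, u) = -2*(5 - u) = -10 + 2*u)
P = -13 (P = -5 + (4 + (-10 + 2*(-1))) = -5 + (4 + (-10 - 2)) = -5 + (4 - 12) = -5 - 8 = -13)
g(Z) = 14 (g(Z) = Z/Z - 1*(-13) = 1 + 13 = 14)
(g(2)*c(6))*(-25) = (14*(-2))*(-25) = -28*(-25) = 700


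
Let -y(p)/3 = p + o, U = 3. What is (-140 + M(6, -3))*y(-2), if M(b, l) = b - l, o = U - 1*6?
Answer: -1965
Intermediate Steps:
o = -3 (o = 3 - 1*6 = 3 - 6 = -3)
y(p) = 9 - 3*p (y(p) = -3*(p - 3) = -3*(-3 + p) = 9 - 3*p)
(-140 + M(6, -3))*y(-2) = (-140 + (6 - 1*(-3)))*(9 - 3*(-2)) = (-140 + (6 + 3))*(9 + 6) = (-140 + 9)*15 = -131*15 = -1965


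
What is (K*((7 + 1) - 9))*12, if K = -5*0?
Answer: 0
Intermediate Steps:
K = 0
(K*((7 + 1) - 9))*12 = (0*((7 + 1) - 9))*12 = (0*(8 - 9))*12 = (0*(-1))*12 = 0*12 = 0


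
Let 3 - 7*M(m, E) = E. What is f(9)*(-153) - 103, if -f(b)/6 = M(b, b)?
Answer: -6229/7 ≈ -889.86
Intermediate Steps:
M(m, E) = 3/7 - E/7
f(b) = -18/7 + 6*b/7 (f(b) = -6*(3/7 - b/7) = -18/7 + 6*b/7)
f(9)*(-153) - 103 = (-18/7 + (6/7)*9)*(-153) - 103 = (-18/7 + 54/7)*(-153) - 103 = (36/7)*(-153) - 103 = -5508/7 - 103 = -6229/7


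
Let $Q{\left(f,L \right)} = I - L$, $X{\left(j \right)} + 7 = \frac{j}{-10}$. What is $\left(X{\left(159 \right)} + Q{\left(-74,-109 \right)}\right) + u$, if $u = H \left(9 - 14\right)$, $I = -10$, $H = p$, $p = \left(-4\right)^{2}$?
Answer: $- \frac{39}{10} \approx -3.9$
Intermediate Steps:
$p = 16$
$H = 16$
$X{\left(j \right)} = -7 - \frac{j}{10}$ ($X{\left(j \right)} = -7 + \frac{j}{-10} = -7 + j \left(- \frac{1}{10}\right) = -7 - \frac{j}{10}$)
$u = -80$ ($u = 16 \left(9 - 14\right) = 16 \left(-5\right) = -80$)
$Q{\left(f,L \right)} = -10 - L$
$\left(X{\left(159 \right)} + Q{\left(-74,-109 \right)}\right) + u = \left(\left(-7 - \frac{159}{10}\right) - -99\right) - 80 = \left(\left(-7 - \frac{159}{10}\right) + \left(-10 + 109\right)\right) - 80 = \left(- \frac{229}{10} + 99\right) - 80 = \frac{761}{10} - 80 = - \frac{39}{10}$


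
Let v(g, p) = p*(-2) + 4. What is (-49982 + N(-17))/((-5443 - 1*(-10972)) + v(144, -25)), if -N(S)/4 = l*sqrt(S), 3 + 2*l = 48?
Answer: -49982/5583 - 30*I*sqrt(17)/1861 ≈ -8.9525 - 0.066466*I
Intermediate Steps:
l = 45/2 (l = -3/2 + (1/2)*48 = -3/2 + 24 = 45/2 ≈ 22.500)
v(g, p) = 4 - 2*p (v(g, p) = -2*p + 4 = 4 - 2*p)
N(S) = -90*sqrt(S)
(-49982 + N(-17))/((-5443 - 1*(-10972)) + v(144, -25)) = (-49982 - 90*I*sqrt(17))/((-5443 - 1*(-10972)) + (4 - 2*(-25))) = (-49982 - 90*I*sqrt(17))/((-5443 + 10972) + (4 + 50)) = (-49982 - 90*I*sqrt(17))/(5529 + 54) = (-49982 - 90*I*sqrt(17))/5583 = (-49982 - 90*I*sqrt(17))*(1/5583) = -49982/5583 - 30*I*sqrt(17)/1861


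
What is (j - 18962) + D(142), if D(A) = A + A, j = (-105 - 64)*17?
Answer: -21551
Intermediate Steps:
j = -2873 (j = -169*17 = -2873)
D(A) = 2*A
(j - 18962) + D(142) = (-2873 - 18962) + 2*142 = -21835 + 284 = -21551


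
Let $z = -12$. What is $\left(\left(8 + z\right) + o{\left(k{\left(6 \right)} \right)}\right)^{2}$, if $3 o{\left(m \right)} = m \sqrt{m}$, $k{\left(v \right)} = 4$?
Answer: $\frac{16}{9} \approx 1.7778$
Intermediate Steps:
$o{\left(m \right)} = \frac{m^{\frac{3}{2}}}{3}$ ($o{\left(m \right)} = \frac{m \sqrt{m}}{3} = \frac{m^{\frac{3}{2}}}{3}$)
$\left(\left(8 + z\right) + o{\left(k{\left(6 \right)} \right)}\right)^{2} = \left(\left(8 - 12\right) + \frac{4^{\frac{3}{2}}}{3}\right)^{2} = \left(-4 + \frac{1}{3} \cdot 8\right)^{2} = \left(-4 + \frac{8}{3}\right)^{2} = \left(- \frac{4}{3}\right)^{2} = \frac{16}{9}$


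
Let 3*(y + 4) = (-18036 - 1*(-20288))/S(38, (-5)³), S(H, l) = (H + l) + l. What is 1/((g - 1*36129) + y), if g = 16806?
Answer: -159/3073556 ≈ -5.1732e-5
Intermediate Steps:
S(H, l) = H + 2*l
y = -1199/159 (y = -4 + ((-18036 - 1*(-20288))/(38 + 2*(-5)³))/3 = -4 + ((-18036 + 20288)/(38 + 2*(-125)))/3 = -4 + (2252/(38 - 250))/3 = -4 + (2252/(-212))/3 = -4 + (2252*(-1/212))/3 = -4 + (⅓)*(-563/53) = -4 - 563/159 = -1199/159 ≈ -7.5409)
1/((g - 1*36129) + y) = 1/((16806 - 1*36129) - 1199/159) = 1/((16806 - 36129) - 1199/159) = 1/(-19323 - 1199/159) = 1/(-3073556/159) = -159/3073556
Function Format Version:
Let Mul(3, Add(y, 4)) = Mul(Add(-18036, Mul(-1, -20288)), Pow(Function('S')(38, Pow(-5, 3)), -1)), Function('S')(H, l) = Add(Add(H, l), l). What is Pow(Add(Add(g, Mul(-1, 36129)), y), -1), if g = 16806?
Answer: Rational(-159, 3073556) ≈ -5.1732e-5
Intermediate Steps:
Function('S')(H, l) = Add(H, Mul(2, l))
y = Rational(-1199, 159) (y = Add(-4, Mul(Rational(1, 3), Mul(Add(-18036, Mul(-1, -20288)), Pow(Add(38, Mul(2, Pow(-5, 3))), -1)))) = Add(-4, Mul(Rational(1, 3), Mul(Add(-18036, 20288), Pow(Add(38, Mul(2, -125)), -1)))) = Add(-4, Mul(Rational(1, 3), Mul(2252, Pow(Add(38, -250), -1)))) = Add(-4, Mul(Rational(1, 3), Mul(2252, Pow(-212, -1)))) = Add(-4, Mul(Rational(1, 3), Mul(2252, Rational(-1, 212)))) = Add(-4, Mul(Rational(1, 3), Rational(-563, 53))) = Add(-4, Rational(-563, 159)) = Rational(-1199, 159) ≈ -7.5409)
Pow(Add(Add(g, Mul(-1, 36129)), y), -1) = Pow(Add(Add(16806, Mul(-1, 36129)), Rational(-1199, 159)), -1) = Pow(Add(Add(16806, -36129), Rational(-1199, 159)), -1) = Pow(Add(-19323, Rational(-1199, 159)), -1) = Pow(Rational(-3073556, 159), -1) = Rational(-159, 3073556)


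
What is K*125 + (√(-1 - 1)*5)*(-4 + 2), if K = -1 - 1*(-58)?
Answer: 7125 - 10*I*√2 ≈ 7125.0 - 14.142*I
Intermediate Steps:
K = 57 (K = -1 + 58 = 57)
K*125 + (√(-1 - 1)*5)*(-4 + 2) = 57*125 + (√(-1 - 1)*5)*(-4 + 2) = 7125 + (√(-2)*5)*(-2) = 7125 + ((I*√2)*5)*(-2) = 7125 + (5*I*√2)*(-2) = 7125 - 10*I*√2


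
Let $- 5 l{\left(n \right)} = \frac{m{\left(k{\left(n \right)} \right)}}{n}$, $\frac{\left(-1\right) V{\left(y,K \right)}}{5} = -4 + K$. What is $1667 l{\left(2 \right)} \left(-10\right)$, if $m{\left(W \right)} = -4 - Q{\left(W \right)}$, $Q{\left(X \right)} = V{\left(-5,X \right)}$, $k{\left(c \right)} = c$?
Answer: $-23338$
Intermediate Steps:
$V{\left(y,K \right)} = 20 - 5 K$ ($V{\left(y,K \right)} = - 5 \left(-4 + K\right) = 20 - 5 K$)
$Q{\left(X \right)} = 20 - 5 X$
$m{\left(W \right)} = -24 + 5 W$ ($m{\left(W \right)} = -4 - \left(20 - 5 W\right) = -4 + \left(-20 + 5 W\right) = -24 + 5 W$)
$l{\left(n \right)} = - \frac{-24 + 5 n}{5 n}$ ($l{\left(n \right)} = - \frac{\left(-24 + 5 n\right) \frac{1}{n}}{5} = - \frac{\frac{1}{n} \left(-24 + 5 n\right)}{5} = - \frac{-24 + 5 n}{5 n}$)
$1667 l{\left(2 \right)} \left(-10\right) = 1667 \frac{\frac{24}{5} - 2}{2} \left(-10\right) = 1667 \cdot \frac{1}{2} \cdot \frac{14}{5} \left(-10\right) = 1667 \cdot \frac{7}{5} \left(-10\right) = 1667 \left(-14\right) = -23338$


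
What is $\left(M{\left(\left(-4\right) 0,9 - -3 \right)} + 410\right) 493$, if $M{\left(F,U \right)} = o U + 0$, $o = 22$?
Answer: $332282$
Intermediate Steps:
$M{\left(F,U \right)} = 22 U$ ($M{\left(F,U \right)} = 22 U + 0 = 22 U$)
$\left(M{\left(\left(-4\right) 0,9 - -3 \right)} + 410\right) 493 = \left(22 \left(9 - -3\right) + 410\right) 493 = \left(22 \left(9 + 3\right) + 410\right) 493 = \left(22 \cdot 12 + 410\right) 493 = \left(264 + 410\right) 493 = 674 \cdot 493 = 332282$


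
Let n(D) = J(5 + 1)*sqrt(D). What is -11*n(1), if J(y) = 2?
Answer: -22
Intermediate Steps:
n(D) = 2*sqrt(D)
-11*n(1) = -22*sqrt(1) = -22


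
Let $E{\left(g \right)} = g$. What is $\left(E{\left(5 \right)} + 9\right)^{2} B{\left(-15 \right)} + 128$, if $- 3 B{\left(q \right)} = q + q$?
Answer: $2088$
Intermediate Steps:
$B{\left(q \right)} = - \frac{2 q}{3}$ ($B{\left(q \right)} = - \frac{q + q}{3} = - \frac{2 q}{3}$)
$\left(E{\left(5 \right)} + 9\right)^{2} B{\left(-15 \right)} + 128 = \left(5 + 9\right)^{2} \left(\left(- \frac{2}{3}\right) \left(-15\right)\right) + 128 = 14^{2} \cdot 10 + 128 = 196 \cdot 10 + 128 = 1960 + 128 = 2088$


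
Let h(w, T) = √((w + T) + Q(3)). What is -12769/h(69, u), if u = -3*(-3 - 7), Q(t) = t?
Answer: -12769*√102/102 ≈ -1264.3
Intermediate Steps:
u = 30 (u = -3*(-10) = 30)
h(w, T) = √(3 + T + w) (h(w, T) = √((w + T) + 3) = √((T + w) + 3) = √(3 + T + w))
-12769/h(69, u) = -12769/√(3 + 30 + 69) = -12769*√102/102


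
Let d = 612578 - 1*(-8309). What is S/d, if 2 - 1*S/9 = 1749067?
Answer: -15741585/620887 ≈ -25.353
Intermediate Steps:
S = -15741585 (S = 18 - 9*1749067 = 18 - 15741603 = -15741585)
d = 620887 (d = 612578 + 8309 = 620887)
S/d = -15741585/620887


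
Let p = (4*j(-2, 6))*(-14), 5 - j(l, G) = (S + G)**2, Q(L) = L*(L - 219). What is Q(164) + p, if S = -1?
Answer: -7900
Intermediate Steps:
Q(L) = L*(-219 + L)
j(l, G) = 5 - (-1 + G)**2
p = 1120 (p = (4*(5 - (-1 + 6)**2))*(-14) = (4*(5 - 1*5**2))*(-14) = (4*(5 - 1*25))*(-14) = (4*(5 - 25))*(-14) = (4*(-20))*(-14) = -80*(-14) = 1120)
Q(164) + p = 164*(-219 + 164) + 1120 = 164*(-55) + 1120 = -9020 + 1120 = -7900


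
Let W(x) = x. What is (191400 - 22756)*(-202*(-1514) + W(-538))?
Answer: 51485326760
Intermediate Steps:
(191400 - 22756)*(-202*(-1514) + W(-538)) = (191400 - 22756)*(-202*(-1514) - 538) = 168644*(305828 - 538) = 168644*305290 = 51485326760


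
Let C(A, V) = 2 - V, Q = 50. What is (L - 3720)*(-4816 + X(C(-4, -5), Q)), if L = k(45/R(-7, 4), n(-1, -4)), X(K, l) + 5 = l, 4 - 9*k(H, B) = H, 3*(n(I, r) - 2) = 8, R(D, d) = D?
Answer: 1117783277/63 ≈ 1.7743e+7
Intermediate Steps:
n(I, r) = 14/3 (n(I, r) = 2 + (1/3)*8 = 2 + 8/3 = 14/3)
k(H, B) = 4/9 - H/9
X(K, l) = -5 + l
L = 73/63 (L = 4/9 - 5/(-7) = 4/9 - 5*(-1)/7 = 4/9 - 1/9*(-45/7) = 4/9 + 5/7 = 73/63 ≈ 1.1587)
(L - 3720)*(-4816 + X(C(-4, -5), Q)) = (73/63 - 3720)*(-4816 + (-5 + 50)) = -234287*(-4816 + 45)/63 = -234287/63*(-4771) = 1117783277/63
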